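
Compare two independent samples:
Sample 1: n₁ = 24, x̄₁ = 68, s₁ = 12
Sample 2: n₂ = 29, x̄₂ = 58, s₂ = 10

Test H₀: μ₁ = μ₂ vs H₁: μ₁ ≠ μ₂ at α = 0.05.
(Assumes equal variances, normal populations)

Pooled variance: s²_p = [23×12² + 28×10²]/(51) = 119.8431
s_p = 10.9473
SE = s_p×√(1/n₁ + 1/n₂) = 10.9473×√(1/24 + 1/29) = 3.0209
t = (x̄₁ - x̄₂)/SE = (68 - 58)/3.0209 = 3.3103
df = 51, t-critical = ±2.008
Decision: reject H₀

Answer: t = 3.3103, reject H₀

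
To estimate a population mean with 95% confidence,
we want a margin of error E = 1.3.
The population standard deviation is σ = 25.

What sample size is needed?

Answer: n = 1421

Derivation:
z_0.025 = 1.960
n = (z×σ/E)² = (1.960×25/1.3)²
n = 1420.7101
Round up: n = 1421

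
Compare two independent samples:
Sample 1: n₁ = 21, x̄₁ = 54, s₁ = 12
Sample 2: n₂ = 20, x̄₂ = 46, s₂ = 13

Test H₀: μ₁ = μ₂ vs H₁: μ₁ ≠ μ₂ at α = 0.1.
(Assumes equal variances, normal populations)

Pooled variance: s²_p = [20×12² + 19×13²]/(39) = 156.1795
s_p = 12.4972
SE = s_p×√(1/n₁ + 1/n₂) = 12.4972×√(1/21 + 1/20) = 3.9046
t = (x̄₁ - x̄₂)/SE = (54 - 46)/3.9046 = 2.0489
df = 39, t-critical = ±1.685
Decision: reject H₀

Answer: t = 2.0489, reject H₀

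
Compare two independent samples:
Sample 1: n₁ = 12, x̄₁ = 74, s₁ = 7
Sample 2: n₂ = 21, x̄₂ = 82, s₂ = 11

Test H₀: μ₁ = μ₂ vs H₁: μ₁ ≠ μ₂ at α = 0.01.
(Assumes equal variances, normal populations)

Pooled variance: s²_p = [11×7² + 20×11²]/(31) = 95.4516
s_p = 9.7699
SE = s_p×√(1/n₁ + 1/n₂) = 9.7699×√(1/12 + 1/21) = 3.5355
t = (x̄₁ - x̄₂)/SE = (74 - 82)/3.5355 = -2.2628
df = 31, t-critical = ±2.744
Decision: fail to reject H₀

Answer: t = -2.2628, fail to reject H₀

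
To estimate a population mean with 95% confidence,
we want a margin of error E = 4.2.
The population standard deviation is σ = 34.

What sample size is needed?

z_0.025 = 1.960
n = (z×σ/E)² = (1.960×34/4.2)²
n = 251.7511
Round up: n = 252

Answer: n = 252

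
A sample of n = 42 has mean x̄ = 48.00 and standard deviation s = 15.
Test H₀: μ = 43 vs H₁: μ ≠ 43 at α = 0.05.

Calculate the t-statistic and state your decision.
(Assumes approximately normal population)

Answer: t = 2.1602, reject H₀

Derivation:
df = n - 1 = 41
SE = s/√n = 15/√42 = 2.3146
t = (x̄ - μ₀)/SE = (48.00 - 43)/2.3146 = 2.1602
Critical value: t_{0.025,41} = ±2.020
p-value ≈ 0.0367
Decision: reject H₀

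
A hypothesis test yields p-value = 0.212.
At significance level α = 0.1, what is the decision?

Compare p-value to α:
0.212 ≥ 0.1
Decision: fail to reject H₀

Answer: fail to reject H₀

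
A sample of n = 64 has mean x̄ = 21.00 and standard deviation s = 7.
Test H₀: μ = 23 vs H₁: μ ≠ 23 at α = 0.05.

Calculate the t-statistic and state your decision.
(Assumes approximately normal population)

df = n - 1 = 63
SE = s/√n = 7/√64 = 0.8750
t = (x̄ - μ₀)/SE = (21.00 - 23)/0.8750 = -2.2857
Critical value: t_{0.025,63} = ±1.998
p-value ≈ 0.0256
Decision: reject H₀

Answer: t = -2.2857, reject H₀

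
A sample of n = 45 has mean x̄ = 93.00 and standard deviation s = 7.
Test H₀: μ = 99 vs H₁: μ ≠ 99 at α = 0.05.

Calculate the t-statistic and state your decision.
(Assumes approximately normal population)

Answer: t = -5.7499, reject H₀

Derivation:
df = n - 1 = 44
SE = s/√n = 7/√45 = 1.0435
t = (x̄ - μ₀)/SE = (93.00 - 99)/1.0435 = -5.7499
Critical value: t_{0.025,44} = ±2.015
p-value < 0.0001
Decision: reject H₀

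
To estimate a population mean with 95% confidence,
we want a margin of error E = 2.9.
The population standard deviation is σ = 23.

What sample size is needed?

Answer: n = 242

Derivation:
z_0.025 = 1.960
n = (z×σ/E)² = (1.960×23/2.9)²
n = 241.6417
Round up: n = 242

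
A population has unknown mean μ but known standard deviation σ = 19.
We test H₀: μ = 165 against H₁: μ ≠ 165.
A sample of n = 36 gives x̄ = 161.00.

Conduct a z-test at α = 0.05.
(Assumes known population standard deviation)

Standard error: SE = σ/√n = 19/√36 = 3.1667
z-statistic: z = (x̄ - μ₀)/SE = (161.00 - 165)/3.1667 = -1.2631
Critical value: ±1.960
p-value = 0.2066
Decision: fail to reject H₀

Answer: z = -1.2631, fail to reject H₀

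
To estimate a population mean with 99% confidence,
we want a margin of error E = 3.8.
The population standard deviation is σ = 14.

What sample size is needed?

z_0.005 = 2.576
n = (z×σ/E)² = (2.576×14/3.8)²
n = 90.0701
Round up: n = 91

Answer: n = 91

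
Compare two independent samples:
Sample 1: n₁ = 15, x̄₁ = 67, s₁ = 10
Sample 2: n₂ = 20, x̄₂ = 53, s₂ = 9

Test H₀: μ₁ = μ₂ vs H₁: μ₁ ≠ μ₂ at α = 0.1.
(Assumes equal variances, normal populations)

Answer: t = 4.3432, reject H₀

Derivation:
Pooled variance: s²_p = [14×10² + 19×9²]/(33) = 89.0606
s_p = 9.4372
SE = s_p×√(1/n₁ + 1/n₂) = 9.4372×√(1/15 + 1/20) = 3.2234
t = (x̄₁ - x̄₂)/SE = (67 - 53)/3.2234 = 4.3432
df = 33, t-critical = ±1.692
Decision: reject H₀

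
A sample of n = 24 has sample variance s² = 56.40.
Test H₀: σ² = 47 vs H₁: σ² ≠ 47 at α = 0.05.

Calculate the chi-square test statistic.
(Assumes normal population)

df = n - 1 = 23
χ² = (n-1)s²/σ₀² = 23×56.40/47 = 27.6000
Critical values: χ²_{0.975,23} = 11.689, χ²_{0.025,23} = 38.076
Rejection region: χ² < 11.689 or χ² > 38.076
Decision: fail to reject H₀

Answer: χ² = 27.6000, fail to reject H₀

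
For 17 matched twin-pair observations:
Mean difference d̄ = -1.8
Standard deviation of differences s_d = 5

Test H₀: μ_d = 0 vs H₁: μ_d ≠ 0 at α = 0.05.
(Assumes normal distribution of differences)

Answer: t = -1.4843, fail to reject H₀

Derivation:
df = n - 1 = 16
SE = s_d/√n = 5/√17 = 1.2127
t = d̄/SE = -1.8/1.2127 = -1.4843
Critical value: t_{0.025,16} = ±2.120
p-value ≈ 0.1572
Decision: fail to reject H₀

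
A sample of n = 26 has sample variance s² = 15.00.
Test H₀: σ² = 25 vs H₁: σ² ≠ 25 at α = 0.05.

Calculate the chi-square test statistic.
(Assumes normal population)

df = n - 1 = 25
χ² = (n-1)s²/σ₀² = 25×15.00/25 = 15.0000
Critical values: χ²_{0.975,25} = 13.120, χ²_{0.025,25} = 40.646
Rejection region: χ² < 13.120 or χ² > 40.646
Decision: fail to reject H₀

Answer: χ² = 15.0000, fail to reject H₀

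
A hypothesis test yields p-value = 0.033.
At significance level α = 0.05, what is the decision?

Answer: reject H₀

Derivation:
Compare p-value to α:
0.033 < 0.05
Decision: reject H₀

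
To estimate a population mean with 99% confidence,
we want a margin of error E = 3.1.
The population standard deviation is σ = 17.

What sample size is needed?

Answer: n = 200

Derivation:
z_0.005 = 2.576
n = (z×σ/E)² = (2.576×17/3.1)²
n = 199.5566
Round up: n = 200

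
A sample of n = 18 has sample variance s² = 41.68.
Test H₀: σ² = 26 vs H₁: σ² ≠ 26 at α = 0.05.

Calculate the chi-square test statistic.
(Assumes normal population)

Answer: χ² = 27.2523, fail to reject H₀

Derivation:
df = n - 1 = 17
χ² = (n-1)s²/σ₀² = 17×41.68/26 = 27.2523
Critical values: χ²_{0.975,17} = 7.564, χ²_{0.025,17} = 30.191
Rejection region: χ² < 7.564 or χ² > 30.191
Decision: fail to reject H₀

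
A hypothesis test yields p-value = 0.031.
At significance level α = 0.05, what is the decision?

Compare p-value to α:
0.031 < 0.05
Decision: reject H₀

Answer: reject H₀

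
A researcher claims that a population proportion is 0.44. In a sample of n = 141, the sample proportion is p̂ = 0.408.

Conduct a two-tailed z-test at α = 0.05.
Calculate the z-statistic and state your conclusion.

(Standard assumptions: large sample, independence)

Answer: z = -0.7655, fail to reject H₀

Derivation:
H₀: p = 0.44, H₁: p ≠ 0.44
Standard error: SE = √(p₀(1-p₀)/n) = √(0.44×0.56/141) = 0.041803
z-statistic: z = (p̂ - p₀)/SE = (0.408 - 0.44)/0.041803 = -0.7655
Critical value: z_0.025 = ±1.960
p-value = 0.4440
Decision: fail to reject H₀ at α = 0.05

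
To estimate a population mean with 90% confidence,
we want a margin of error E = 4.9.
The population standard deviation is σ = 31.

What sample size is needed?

z_0.05 = 1.645
n = (z×σ/E)² = (1.645×31/4.9)²
n = 108.3086
Round up: n = 109

Answer: n = 109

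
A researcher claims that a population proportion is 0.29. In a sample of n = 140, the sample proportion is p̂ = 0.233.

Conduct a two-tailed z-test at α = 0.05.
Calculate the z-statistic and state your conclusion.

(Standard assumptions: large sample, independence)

H₀: p = 0.29, H₁: p ≠ 0.29
Standard error: SE = √(p₀(1-p₀)/n) = √(0.29×0.71/140) = 0.038350
z-statistic: z = (p̂ - p₀)/SE = (0.233 - 0.29)/0.038350 = -1.4863
Critical value: z_0.025 = ±1.960
p-value = 0.1372
Decision: fail to reject H₀ at α = 0.05

Answer: z = -1.4863, fail to reject H₀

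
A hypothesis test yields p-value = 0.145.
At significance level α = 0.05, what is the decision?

Answer: fail to reject H₀

Derivation:
Compare p-value to α:
0.145 ≥ 0.05
Decision: fail to reject H₀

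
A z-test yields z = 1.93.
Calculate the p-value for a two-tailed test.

Answer: p-value ≈ 0.0536

Derivation:
For z = 1.93:
p = 2×P(Z > |1.93|) = 2×(1 - Φ(1.93)) = 0.0536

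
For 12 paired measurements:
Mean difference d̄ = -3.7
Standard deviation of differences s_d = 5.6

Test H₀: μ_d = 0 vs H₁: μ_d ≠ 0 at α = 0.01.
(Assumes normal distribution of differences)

df = n - 1 = 11
SE = s_d/√n = 5.6/√12 = 1.6166
t = d̄/SE = -3.7/1.6166 = -2.2888
Critical value: t_{0.005,11} = ±3.106
p-value ≈ 0.0429
Decision: fail to reject H₀

Answer: t = -2.2888, fail to reject H₀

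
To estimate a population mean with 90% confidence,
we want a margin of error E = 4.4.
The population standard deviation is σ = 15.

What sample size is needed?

Answer: n = 32

Derivation:
z_0.05 = 1.645
n = (z×σ/E)² = (1.645×15/4.4)²
n = 31.4492
Round up: n = 32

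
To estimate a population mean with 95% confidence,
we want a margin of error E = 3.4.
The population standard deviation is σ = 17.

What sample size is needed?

Answer: n = 97

Derivation:
z_0.025 = 1.960
n = (z×σ/E)² = (1.960×17/3.4)²
n = 96.0400
Round up: n = 97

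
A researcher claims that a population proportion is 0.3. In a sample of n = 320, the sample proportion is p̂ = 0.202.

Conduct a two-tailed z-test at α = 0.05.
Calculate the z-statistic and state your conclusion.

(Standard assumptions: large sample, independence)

H₀: p = 0.3, H₁: p ≠ 0.3
Standard error: SE = √(p₀(1-p₀)/n) = √(0.3×0.7/320) = 0.025617
z-statistic: z = (p̂ - p₀)/SE = (0.202 - 0.3)/0.025617 = -3.8256
Critical value: z_0.025 = ±1.960
p-value = 0.0001
Decision: reject H₀ at α = 0.05

Answer: z = -3.8256, reject H₀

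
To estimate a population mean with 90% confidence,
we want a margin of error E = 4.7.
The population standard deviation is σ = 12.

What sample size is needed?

Answer: n = 18

Derivation:
z_0.05 = 1.645
n = (z×σ/E)² = (1.645×12/4.7)²
n = 17.6400
Round up: n = 18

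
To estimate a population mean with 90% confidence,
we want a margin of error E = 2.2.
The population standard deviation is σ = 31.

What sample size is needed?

z_0.05 = 1.645
n = (z×σ/E)² = (1.645×31/2.2)²
n = 537.2913
Round up: n = 538

Answer: n = 538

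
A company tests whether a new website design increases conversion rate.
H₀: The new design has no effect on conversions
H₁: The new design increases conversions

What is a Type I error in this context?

Answer: Switching to a new design that doesn't actually help

Derivation:
Type I error (α): Rejecting H₀ when H₀ is true
Type II error (β): Failing to reject H₀ when H₁ is true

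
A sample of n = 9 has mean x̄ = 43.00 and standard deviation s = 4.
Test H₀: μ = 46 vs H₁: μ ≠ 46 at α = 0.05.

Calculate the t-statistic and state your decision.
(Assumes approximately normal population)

Answer: t = -2.2501, fail to reject H₀

Derivation:
df = n - 1 = 8
SE = s/√n = 4/√9 = 1.3333
t = (x̄ - μ₀)/SE = (43.00 - 46)/1.3333 = -2.2501
Critical value: t_{0.025,8} = ±2.306
p-value ≈ 0.0546
Decision: fail to reject H₀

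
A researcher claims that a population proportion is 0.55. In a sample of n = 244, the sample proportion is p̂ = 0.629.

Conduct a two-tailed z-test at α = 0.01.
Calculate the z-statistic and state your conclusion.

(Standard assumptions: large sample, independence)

H₀: p = 0.55, H₁: p ≠ 0.55
Standard error: SE = √(p₀(1-p₀)/n) = √(0.55×0.45/244) = 0.031849
z-statistic: z = (p̂ - p₀)/SE = (0.629 - 0.55)/0.031849 = 2.4805
Critical value: z_0.005 = ±2.576
p-value = 0.0131
Decision: fail to reject H₀ at α = 0.01

Answer: z = 2.4805, fail to reject H₀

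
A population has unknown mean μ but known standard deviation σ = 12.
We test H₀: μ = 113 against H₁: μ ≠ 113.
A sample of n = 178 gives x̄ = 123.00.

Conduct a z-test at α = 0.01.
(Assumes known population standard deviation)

Answer: z = 11.1185, reject H₀

Derivation:
Standard error: SE = σ/√n = 12/√178 = 0.8994
z-statistic: z = (x̄ - μ₀)/SE = (123.00 - 113)/0.8994 = 11.1185
Critical value: ±2.576
p-value < 0.0001
Decision: reject H₀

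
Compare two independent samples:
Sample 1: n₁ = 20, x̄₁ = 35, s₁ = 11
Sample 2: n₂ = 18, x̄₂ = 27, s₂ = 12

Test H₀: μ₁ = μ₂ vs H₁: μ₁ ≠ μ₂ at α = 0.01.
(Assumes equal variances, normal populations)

Answer: t = 2.1443, fail to reject H₀

Derivation:
Pooled variance: s²_p = [19×11² + 17×12²]/(36) = 131.8611
s_p = 11.4831
SE = s_p×√(1/n₁ + 1/n₂) = 11.4831×√(1/20 + 1/18) = 3.7308
t = (x̄₁ - x̄₂)/SE = (35 - 27)/3.7308 = 2.1443
df = 36, t-critical = ±2.719
Decision: fail to reject H₀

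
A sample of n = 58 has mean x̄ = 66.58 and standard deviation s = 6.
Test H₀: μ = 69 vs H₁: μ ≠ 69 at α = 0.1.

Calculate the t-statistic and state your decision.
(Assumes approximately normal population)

df = n - 1 = 57
SE = s/√n = 6/√58 = 0.7878
t = (x̄ - μ₀)/SE = (66.58 - 69)/0.7878 = -3.0718
Critical value: t_{0.05,57} = ±1.672
p-value ≈ 0.0033
Decision: reject H₀

Answer: t = -3.0718, reject H₀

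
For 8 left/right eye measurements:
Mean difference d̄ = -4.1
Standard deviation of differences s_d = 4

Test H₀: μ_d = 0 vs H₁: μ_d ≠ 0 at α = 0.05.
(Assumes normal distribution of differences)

Answer: t = -2.8992, reject H₀

Derivation:
df = n - 1 = 7
SE = s_d/√n = 4/√8 = 1.4142
t = d̄/SE = -4.1/1.4142 = -2.8992
Critical value: t_{0.025,7} = ±2.365
p-value ≈ 0.0230
Decision: reject H₀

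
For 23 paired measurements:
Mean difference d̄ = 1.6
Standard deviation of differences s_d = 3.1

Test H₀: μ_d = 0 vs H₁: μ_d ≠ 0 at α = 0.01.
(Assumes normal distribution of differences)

Answer: t = 2.4752, fail to reject H₀

Derivation:
df = n - 1 = 22
SE = s_d/√n = 3.1/√23 = 0.6464
t = d̄/SE = 1.6/0.6464 = 2.4752
Critical value: t_{0.005,22} = ±2.819
p-value ≈ 0.0215
Decision: fail to reject H₀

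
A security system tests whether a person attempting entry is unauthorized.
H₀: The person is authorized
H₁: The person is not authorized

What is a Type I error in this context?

Type I error (α): Rejecting H₀ when H₀ is true
Type II error (β): Failing to reject H₀ when H₁ is true

Answer: Denying entry to an authorized person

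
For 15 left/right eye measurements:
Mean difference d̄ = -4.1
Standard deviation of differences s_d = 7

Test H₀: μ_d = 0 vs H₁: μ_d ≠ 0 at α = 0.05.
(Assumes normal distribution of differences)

df = n - 1 = 14
SE = s_d/√n = 7/√15 = 1.8074
t = d̄/SE = -4.1/1.8074 = -2.2685
Critical value: t_{0.025,14} = ±2.145
p-value ≈ 0.0396
Decision: reject H₀

Answer: t = -2.2685, reject H₀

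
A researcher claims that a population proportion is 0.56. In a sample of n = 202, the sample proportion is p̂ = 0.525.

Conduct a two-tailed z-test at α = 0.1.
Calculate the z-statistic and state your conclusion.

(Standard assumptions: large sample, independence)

Answer: z = -1.0021, fail to reject H₀

Derivation:
H₀: p = 0.56, H₁: p ≠ 0.56
Standard error: SE = √(p₀(1-p₀)/n) = √(0.56×0.44/202) = 0.034926
z-statistic: z = (p̂ - p₀)/SE = (0.525 - 0.56)/0.034926 = -1.0021
Critical value: z_0.05 = ±1.645
p-value = 0.3163
Decision: fail to reject H₀ at α = 0.1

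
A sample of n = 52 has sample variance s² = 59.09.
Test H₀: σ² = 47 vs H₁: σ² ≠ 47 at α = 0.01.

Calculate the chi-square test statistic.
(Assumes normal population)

df = n - 1 = 51
χ² = (n-1)s²/σ₀² = 51×59.09/47 = 64.1189
Critical values: χ²_{0.995,51} = 28.735, χ²_{0.005,51} = 80.747
Rejection region: χ² < 28.735 or χ² > 80.747
Decision: fail to reject H₀

Answer: χ² = 64.1189, fail to reject H₀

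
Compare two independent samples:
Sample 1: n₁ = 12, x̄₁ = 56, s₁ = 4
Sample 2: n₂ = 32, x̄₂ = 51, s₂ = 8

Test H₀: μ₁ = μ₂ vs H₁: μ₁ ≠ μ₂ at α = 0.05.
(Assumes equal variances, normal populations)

Pooled variance: s²_p = [11×4² + 31×8²]/(42) = 51.4286
s_p = 7.1714
SE = s_p×√(1/n₁ + 1/n₂) = 7.1714×√(1/12 + 1/32) = 2.4275
t = (x̄₁ - x̄₂)/SE = (56 - 51)/2.4275 = 2.0597
df = 42, t-critical = ±2.018
Decision: reject H₀

Answer: t = 2.0597, reject H₀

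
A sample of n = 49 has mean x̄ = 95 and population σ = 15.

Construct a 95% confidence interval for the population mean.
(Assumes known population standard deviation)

Answer: (90.7999, 99.2001)

Derivation:
Confidence level: 95%, α = 0.05
z_0.025 = 1.960
SE = σ/√n = 15/√49 = 2.1429
Margin of error = 1.960 × 2.1429 = 4.2001
CI: x̄ ± margin = 95 ± 4.2001
CI: (90.7999, 99.2001)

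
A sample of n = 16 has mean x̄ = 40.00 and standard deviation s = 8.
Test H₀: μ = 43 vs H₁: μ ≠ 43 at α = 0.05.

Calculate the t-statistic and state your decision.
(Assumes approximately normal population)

df = n - 1 = 15
SE = s/√n = 8/√16 = 2.0000
t = (x̄ - μ₀)/SE = (40.00 - 43)/2.0000 = -1.5000
Critical value: t_{0.025,15} = ±2.131
p-value ≈ 0.1544
Decision: fail to reject H₀

Answer: t = -1.5000, fail to reject H₀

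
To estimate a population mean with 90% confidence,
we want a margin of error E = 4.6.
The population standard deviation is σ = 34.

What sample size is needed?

z_0.05 = 1.645
n = (z×σ/E)² = (1.645×34/4.6)²
n = 147.8339
Round up: n = 148

Answer: n = 148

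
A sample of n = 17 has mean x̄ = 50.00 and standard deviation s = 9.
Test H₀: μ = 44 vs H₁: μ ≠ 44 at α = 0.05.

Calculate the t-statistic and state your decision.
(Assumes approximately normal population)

df = n - 1 = 16
SE = s/√n = 9/√17 = 2.1828
t = (x̄ - μ₀)/SE = (50.00 - 44)/2.1828 = 2.7488
Critical value: t_{0.025,16} = ±2.120
p-value ≈ 0.0143
Decision: reject H₀

Answer: t = 2.7488, reject H₀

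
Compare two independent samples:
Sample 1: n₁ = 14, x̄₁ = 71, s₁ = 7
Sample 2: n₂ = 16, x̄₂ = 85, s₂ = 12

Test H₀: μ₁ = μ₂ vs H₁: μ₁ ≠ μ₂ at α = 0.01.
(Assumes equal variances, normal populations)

Pooled variance: s²_p = [13×7² + 15×12²]/(28) = 99.8929
s_p = 9.9946
SE = s_p×√(1/n₁ + 1/n₂) = 9.9946×√(1/14 + 1/16) = 3.6576
t = (x̄₁ - x̄₂)/SE = (71 - 85)/3.6576 = -3.8276
df = 28, t-critical = ±2.763
Decision: reject H₀

Answer: t = -3.8276, reject H₀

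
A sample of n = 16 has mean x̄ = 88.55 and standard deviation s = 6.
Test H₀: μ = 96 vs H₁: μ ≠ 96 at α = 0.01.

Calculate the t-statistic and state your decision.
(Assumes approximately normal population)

df = n - 1 = 15
SE = s/√n = 6/√16 = 1.5000
t = (x̄ - μ₀)/SE = (88.55 - 96)/1.5000 = -4.9667
Critical value: t_{0.005,15} = ±2.947
p-value ≈ 0.0002
Decision: reject H₀

Answer: t = -4.9667, reject H₀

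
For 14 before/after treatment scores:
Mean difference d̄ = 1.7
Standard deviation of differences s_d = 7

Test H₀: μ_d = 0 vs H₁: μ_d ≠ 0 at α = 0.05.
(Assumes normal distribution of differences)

Answer: t = 0.9087, fail to reject H₀

Derivation:
df = n - 1 = 13
SE = s_d/√n = 7/√14 = 1.8708
t = d̄/SE = 1.7/1.8708 = 0.9087
Critical value: t_{0.025,13} = ±2.160
p-value ≈ 0.3800
Decision: fail to reject H₀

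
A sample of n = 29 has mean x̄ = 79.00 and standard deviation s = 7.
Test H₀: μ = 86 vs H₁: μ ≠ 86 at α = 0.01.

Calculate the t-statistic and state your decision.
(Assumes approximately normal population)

df = n - 1 = 28
SE = s/√n = 7/√29 = 1.2999
t = (x̄ - μ₀)/SE = (79.00 - 86)/1.2999 = -5.3850
Critical value: t_{0.005,28} = ±2.763
p-value < 0.0001
Decision: reject H₀

Answer: t = -5.3850, reject H₀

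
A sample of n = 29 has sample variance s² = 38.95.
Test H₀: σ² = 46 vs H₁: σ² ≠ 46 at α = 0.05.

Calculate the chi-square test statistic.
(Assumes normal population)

Answer: χ² = 23.7087, fail to reject H₀

Derivation:
df = n - 1 = 28
χ² = (n-1)s²/σ₀² = 28×38.95/46 = 23.7087
Critical values: χ²_{0.975,28} = 15.308, χ²_{0.025,28} = 44.461
Rejection region: χ² < 15.308 or χ² > 44.461
Decision: fail to reject H₀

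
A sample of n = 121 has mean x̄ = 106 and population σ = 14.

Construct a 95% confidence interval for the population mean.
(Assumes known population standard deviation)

Answer: (103.5055, 108.4945)

Derivation:
Confidence level: 95%, α = 0.05
z_0.025 = 1.960
SE = σ/√n = 14/√121 = 1.2727
Margin of error = 1.960 × 1.2727 = 2.4945
CI: x̄ ± margin = 106 ± 2.4945
CI: (103.5055, 108.4945)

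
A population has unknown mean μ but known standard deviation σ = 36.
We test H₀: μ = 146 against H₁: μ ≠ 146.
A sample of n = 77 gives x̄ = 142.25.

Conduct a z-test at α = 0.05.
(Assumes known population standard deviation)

Standard error: SE = σ/√n = 36/√77 = 4.1026
z-statistic: z = (x̄ - μ₀)/SE = (142.25 - 146)/4.1026 = -0.9141
Critical value: ±1.960
p-value = 0.3607
Decision: fail to reject H₀

Answer: z = -0.9141, fail to reject H₀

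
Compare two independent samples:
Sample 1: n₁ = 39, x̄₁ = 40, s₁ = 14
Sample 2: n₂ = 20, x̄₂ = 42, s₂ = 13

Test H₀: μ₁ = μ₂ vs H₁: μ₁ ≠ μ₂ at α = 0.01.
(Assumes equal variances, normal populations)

Pooled variance: s²_p = [38×14² + 19×13²]/(57) = 187.0000
s_p = 13.6748
SE = s_p×√(1/n₁ + 1/n₂) = 13.6748×√(1/39 + 1/20) = 3.7610
t = (x̄₁ - x̄₂)/SE = (40 - 42)/3.7610 = -0.5318
df = 57, t-critical = ±2.665
Decision: fail to reject H₀

Answer: t = -0.5318, fail to reject H₀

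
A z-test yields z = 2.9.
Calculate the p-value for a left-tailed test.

For z = 2.9:
p = P(Z < 2.9) = Φ(2.9) = 0.9981

Answer: p-value ≈ 0.9981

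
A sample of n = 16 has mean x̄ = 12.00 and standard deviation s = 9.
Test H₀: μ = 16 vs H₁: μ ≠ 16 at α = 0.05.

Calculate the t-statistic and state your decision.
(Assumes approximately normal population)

Answer: t = -1.7778, fail to reject H₀

Derivation:
df = n - 1 = 15
SE = s/√n = 9/√16 = 2.2500
t = (x̄ - μ₀)/SE = (12.00 - 16)/2.2500 = -1.7778
Critical value: t_{0.025,15} = ±2.131
p-value ≈ 0.0957
Decision: fail to reject H₀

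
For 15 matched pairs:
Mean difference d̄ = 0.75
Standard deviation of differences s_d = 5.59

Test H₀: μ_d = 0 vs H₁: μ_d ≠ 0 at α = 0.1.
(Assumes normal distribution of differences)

df = n - 1 = 14
SE = s_d/√n = 5.59/√15 = 1.4433
t = d̄/SE = 0.75/1.4433 = 0.5196
Critical value: t_{0.05,14} = ±1.761
p-value ≈ 0.6115
Decision: fail to reject H₀

Answer: t = 0.5196, fail to reject H₀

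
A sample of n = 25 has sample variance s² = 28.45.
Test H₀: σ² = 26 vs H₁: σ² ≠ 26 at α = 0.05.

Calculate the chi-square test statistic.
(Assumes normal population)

df = n - 1 = 24
χ² = (n-1)s²/σ₀² = 24×28.45/26 = 26.2615
Critical values: χ²_{0.975,24} = 12.401, χ²_{0.025,24} = 39.364
Rejection region: χ² < 12.401 or χ² > 39.364
Decision: fail to reject H₀

Answer: χ² = 26.2615, fail to reject H₀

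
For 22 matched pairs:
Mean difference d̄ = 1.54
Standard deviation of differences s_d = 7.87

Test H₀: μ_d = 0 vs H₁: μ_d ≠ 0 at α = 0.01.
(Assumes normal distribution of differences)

df = n - 1 = 21
SE = s_d/√n = 7.87/√22 = 1.6779
t = d̄/SE = 1.54/1.6779 = 0.9178
Critical value: t_{0.005,21} = ±2.831
p-value ≈ 0.3691
Decision: fail to reject H₀

Answer: t = 0.9178, fail to reject H₀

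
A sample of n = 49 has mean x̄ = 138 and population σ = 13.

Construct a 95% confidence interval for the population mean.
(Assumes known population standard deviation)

Confidence level: 95%, α = 0.05
z_0.025 = 1.960
SE = σ/√n = 13/√49 = 1.8571
Margin of error = 1.960 × 1.8571 = 3.6399
CI: x̄ ± margin = 138 ± 3.6399
CI: (134.3601, 141.6399)

Answer: (134.3601, 141.6399)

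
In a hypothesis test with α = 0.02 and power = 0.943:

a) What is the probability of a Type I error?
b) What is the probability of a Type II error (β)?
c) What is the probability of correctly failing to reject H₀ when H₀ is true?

Answer: a) 0.02, b) 0.057, c) 0.98

Derivation:
a) Type I error probability = α = 0.02
b) Power = P(reject H₀ | H₁ true) = 1 - β = 0.943, so Type II error probability = β = 1 - Power = 0.057
c) P(fail to reject H₀ | H₀ true) = 1 - α = 0.98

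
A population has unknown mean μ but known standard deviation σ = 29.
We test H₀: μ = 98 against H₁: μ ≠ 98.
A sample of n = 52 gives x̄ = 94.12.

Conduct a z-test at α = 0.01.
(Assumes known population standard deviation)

Answer: z = -0.9648, fail to reject H₀

Derivation:
Standard error: SE = σ/√n = 29/√52 = 4.0216
z-statistic: z = (x̄ - μ₀)/SE = (94.12 - 98)/4.0216 = -0.9648
Critical value: ±2.576
p-value = 0.3346
Decision: fail to reject H₀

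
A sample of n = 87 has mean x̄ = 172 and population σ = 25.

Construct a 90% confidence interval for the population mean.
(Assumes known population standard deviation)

Answer: (167.5909, 176.4091)

Derivation:
Confidence level: 90%, α = 0.1
z_0.05 = 1.645
SE = σ/√n = 25/√87 = 2.6803
Margin of error = 1.645 × 2.6803 = 4.4091
CI: x̄ ± margin = 172 ± 4.4091
CI: (167.5909, 176.4091)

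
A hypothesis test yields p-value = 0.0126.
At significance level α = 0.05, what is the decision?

Compare p-value to α:
0.0126 < 0.05
Decision: reject H₀

Answer: reject H₀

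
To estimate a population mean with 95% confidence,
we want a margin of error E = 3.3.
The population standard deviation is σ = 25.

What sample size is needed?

z_0.025 = 1.960
n = (z×σ/E)² = (1.960×25/3.3)²
n = 220.4775
Round up: n = 221

Answer: n = 221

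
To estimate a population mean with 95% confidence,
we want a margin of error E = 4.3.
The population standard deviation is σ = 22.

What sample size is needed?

Answer: n = 101

Derivation:
z_0.025 = 1.960
n = (z×σ/E)² = (1.960×22/4.3)²
n = 100.5589
Round up: n = 101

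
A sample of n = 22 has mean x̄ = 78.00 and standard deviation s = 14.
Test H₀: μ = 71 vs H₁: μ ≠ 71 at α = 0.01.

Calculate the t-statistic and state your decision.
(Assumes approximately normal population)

df = n - 1 = 21
SE = s/√n = 14/√22 = 2.9848
t = (x̄ - μ₀)/SE = (78.00 - 71)/2.9848 = 2.3452
Critical value: t_{0.005,21} = ±2.831
p-value ≈ 0.0289
Decision: fail to reject H₀

Answer: t = 2.3452, fail to reject H₀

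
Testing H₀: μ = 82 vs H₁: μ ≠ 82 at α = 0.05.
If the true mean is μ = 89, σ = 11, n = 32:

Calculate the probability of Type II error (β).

SE = σ/√n = 11/√32 = 1.9445
Critical values: μ₀ ± z_0.025×SE = 82 ± 1.960×1.9445
Acceptance region: (78.1888, 85.8112)
Under H₁ (μ = 89): z_high = (85.8112 - 89)/1.9445 = -1.6399, z_low = (78.1888 - 89)/1.9445 = -5.5599
β = P(not reject | H₁) = Φ(-1.6399) - Φ(-5.5599) ≈ 0.0505

Answer: β ≈ 0.0505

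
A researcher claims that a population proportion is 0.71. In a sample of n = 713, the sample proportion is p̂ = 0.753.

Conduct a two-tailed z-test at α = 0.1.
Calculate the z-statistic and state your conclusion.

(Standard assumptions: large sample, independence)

H₀: p = 0.71, H₁: p ≠ 0.71
Standard error: SE = √(p₀(1-p₀)/n) = √(0.71×0.29/713) = 0.016994
z-statistic: z = (p̂ - p₀)/SE = (0.753 - 0.71)/0.016994 = 2.5303
Critical value: z_0.05 = ±1.645
p-value = 0.0114
Decision: reject H₀ at α = 0.1

Answer: z = 2.5303, reject H₀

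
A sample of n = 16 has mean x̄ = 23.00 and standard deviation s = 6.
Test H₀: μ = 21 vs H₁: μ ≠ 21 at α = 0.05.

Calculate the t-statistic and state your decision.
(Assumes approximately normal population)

df = n - 1 = 15
SE = s/√n = 6/√16 = 1.5000
t = (x̄ - μ₀)/SE = (23.00 - 21)/1.5000 = 1.3333
Critical value: t_{0.025,15} = ±2.131
p-value ≈ 0.2023
Decision: fail to reject H₀

Answer: t = 1.3333, fail to reject H₀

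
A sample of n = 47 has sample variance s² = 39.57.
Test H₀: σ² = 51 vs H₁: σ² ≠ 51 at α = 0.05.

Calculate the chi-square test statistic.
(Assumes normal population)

df = n - 1 = 46
χ² = (n-1)s²/σ₀² = 46×39.57/51 = 35.6906
Critical values: χ²_{0.975,46} = 29.160, χ²_{0.025,46} = 66.617
Rejection region: χ² < 29.160 or χ² > 66.617
Decision: fail to reject H₀

Answer: χ² = 35.6906, fail to reject H₀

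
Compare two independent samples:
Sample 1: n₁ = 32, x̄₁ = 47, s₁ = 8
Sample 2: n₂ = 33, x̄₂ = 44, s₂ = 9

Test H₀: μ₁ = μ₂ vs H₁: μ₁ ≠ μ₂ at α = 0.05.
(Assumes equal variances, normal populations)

Answer: t = 1.4188, fail to reject H₀

Derivation:
Pooled variance: s²_p = [31×8² + 32×9²]/(63) = 72.6349
s_p = 8.5226
SE = s_p×√(1/n₁ + 1/n₂) = 8.5226×√(1/32 + 1/33) = 2.1144
t = (x̄₁ - x̄₂)/SE = (47 - 44)/2.1144 = 1.4188
df = 63, t-critical = ±1.998
Decision: fail to reject H₀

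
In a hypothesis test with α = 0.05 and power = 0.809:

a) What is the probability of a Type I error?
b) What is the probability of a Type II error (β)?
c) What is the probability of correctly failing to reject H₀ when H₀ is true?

Answer: a) 0.05, b) 0.191, c) 0.95

Derivation:
a) Type I error probability = α = 0.05
b) Power = P(reject H₀ | H₁ true) = 1 - β = 0.809, so Type II error probability = β = 1 - Power = 0.191
c) P(fail to reject H₀ | H₀ true) = 1 - α = 0.95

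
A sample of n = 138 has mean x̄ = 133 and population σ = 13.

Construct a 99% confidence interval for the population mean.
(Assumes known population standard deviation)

Answer: (130.1494, 135.8506)

Derivation:
Confidence level: 99%, α = 0.01
z_0.005 = 2.576
SE = σ/√n = 13/√138 = 1.1066
Margin of error = 2.576 × 1.1066 = 2.8506
CI: x̄ ± margin = 133 ± 2.8506
CI: (130.1494, 135.8506)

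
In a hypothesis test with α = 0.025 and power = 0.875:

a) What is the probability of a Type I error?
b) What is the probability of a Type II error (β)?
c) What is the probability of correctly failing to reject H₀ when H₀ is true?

a) Type I error probability = α = 0.025
b) Power = P(reject H₀ | H₁ true) = 1 - β = 0.875, so Type II error probability = β = 1 - Power = 0.125
c) P(fail to reject H₀ | H₀ true) = 1 - α = 0.975

Answer: a) 0.025, b) 0.125, c) 0.975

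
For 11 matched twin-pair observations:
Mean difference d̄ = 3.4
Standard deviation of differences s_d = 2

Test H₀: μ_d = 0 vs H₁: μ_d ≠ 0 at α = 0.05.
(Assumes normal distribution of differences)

Answer: t = 5.6385, reject H₀

Derivation:
df = n - 1 = 10
SE = s_d/√n = 2/√11 = 0.6030
t = d̄/SE = 3.4/0.6030 = 5.6385
Critical value: t_{0.025,10} = ±2.228
p-value ≈ 0.0002
Decision: reject H₀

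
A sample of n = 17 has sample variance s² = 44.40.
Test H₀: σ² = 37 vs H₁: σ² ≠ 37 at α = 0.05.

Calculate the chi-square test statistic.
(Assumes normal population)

df = n - 1 = 16
χ² = (n-1)s²/σ₀² = 16×44.40/37 = 19.2000
Critical values: χ²_{0.975,16} = 6.908, χ²_{0.025,16} = 28.845
Rejection region: χ² < 6.908 or χ² > 28.845
Decision: fail to reject H₀

Answer: χ² = 19.2000, fail to reject H₀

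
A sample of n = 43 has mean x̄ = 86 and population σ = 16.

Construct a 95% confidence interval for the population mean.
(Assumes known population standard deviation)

Answer: (81.2176, 90.7824)

Derivation:
Confidence level: 95%, α = 0.05
z_0.025 = 1.960
SE = σ/√n = 16/√43 = 2.4400
Margin of error = 1.960 × 2.4400 = 4.7824
CI: x̄ ± margin = 86 ± 4.7824
CI: (81.2176, 90.7824)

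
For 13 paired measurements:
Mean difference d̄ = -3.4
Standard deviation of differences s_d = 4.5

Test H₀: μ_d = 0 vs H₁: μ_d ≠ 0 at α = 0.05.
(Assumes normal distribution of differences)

Answer: t = -2.7241, reject H₀

Derivation:
df = n - 1 = 12
SE = s_d/√n = 4.5/√13 = 1.2481
t = d̄/SE = -3.4/1.2481 = -2.7241
Critical value: t_{0.025,12} = ±2.179
p-value ≈ 0.0185
Decision: reject H₀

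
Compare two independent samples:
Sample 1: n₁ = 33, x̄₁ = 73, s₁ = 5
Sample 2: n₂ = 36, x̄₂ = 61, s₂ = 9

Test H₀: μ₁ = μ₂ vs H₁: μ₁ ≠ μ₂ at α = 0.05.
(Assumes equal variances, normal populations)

Answer: t = 6.7602, reject H₀

Derivation:
Pooled variance: s²_p = [32×5² + 35×9²]/(67) = 54.2537
s_p = 7.3657
SE = s_p×√(1/n₁ + 1/n₂) = 7.3657×√(1/33 + 1/36) = 1.7751
t = (x̄₁ - x̄₂)/SE = (73 - 61)/1.7751 = 6.7602
df = 67, t-critical = ±1.996
Decision: reject H₀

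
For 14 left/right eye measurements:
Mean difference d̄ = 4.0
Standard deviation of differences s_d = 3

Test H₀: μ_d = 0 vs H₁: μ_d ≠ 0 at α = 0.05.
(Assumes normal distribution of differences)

Answer: t = 4.9888, reject H₀

Derivation:
df = n - 1 = 13
SE = s_d/√n = 3/√14 = 0.8018
t = d̄/SE = 4.0/0.8018 = 4.9888
Critical value: t_{0.025,13} = ±2.160
p-value ≈ 0.0002
Decision: reject H₀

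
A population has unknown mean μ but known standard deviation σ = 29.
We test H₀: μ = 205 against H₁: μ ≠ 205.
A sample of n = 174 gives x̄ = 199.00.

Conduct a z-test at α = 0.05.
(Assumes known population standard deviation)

Answer: z = -2.7291, reject H₀

Derivation:
Standard error: SE = σ/√n = 29/√174 = 2.1985
z-statistic: z = (x̄ - μ₀)/SE = (199.00 - 205)/2.1985 = -2.7291
Critical value: ±1.960
p-value = 0.0064
Decision: reject H₀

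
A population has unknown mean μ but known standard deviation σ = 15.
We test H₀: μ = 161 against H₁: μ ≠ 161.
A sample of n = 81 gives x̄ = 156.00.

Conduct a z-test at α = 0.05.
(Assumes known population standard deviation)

Answer: z = -2.9999, reject H₀

Derivation:
Standard error: SE = σ/√n = 15/√81 = 1.6667
z-statistic: z = (x̄ - μ₀)/SE = (156.00 - 161)/1.6667 = -2.9999
Critical value: ±1.960
p-value = 0.0027
Decision: reject H₀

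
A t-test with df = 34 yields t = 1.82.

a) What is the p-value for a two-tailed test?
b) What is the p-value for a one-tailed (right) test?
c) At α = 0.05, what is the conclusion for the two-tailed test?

Using t-distribution with df = 34:
a) Two-tailed: p = 2×P(T > 1.82) = 0.0776
b) One-tailed: p = P(T > 1.82) = 0.0388
c) 0.0776 ≥ 0.05, fail to reject H₀

Answer: a) 0.0776, b) 0.0388, c) fail to reject H₀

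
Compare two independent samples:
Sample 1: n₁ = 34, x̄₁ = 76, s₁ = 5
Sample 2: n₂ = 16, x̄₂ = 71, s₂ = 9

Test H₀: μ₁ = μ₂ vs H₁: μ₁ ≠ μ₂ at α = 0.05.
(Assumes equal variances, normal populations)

Pooled variance: s²_p = [33×5² + 15×9²]/(48) = 42.5000
s_p = 6.5192
SE = s_p×√(1/n₁ + 1/n₂) = 6.5192×√(1/34 + 1/16) = 1.9764
t = (x̄₁ - x̄₂)/SE = (76 - 71)/1.9764 = 2.5299
df = 48, t-critical = ±2.011
Decision: reject H₀

Answer: t = 2.5299, reject H₀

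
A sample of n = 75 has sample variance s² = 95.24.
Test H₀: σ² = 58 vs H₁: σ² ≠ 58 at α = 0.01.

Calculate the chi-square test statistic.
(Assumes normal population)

Answer: χ² = 121.5131, reject H₀

Derivation:
df = n - 1 = 74
χ² = (n-1)s²/σ₀² = 74×95.24/58 = 121.5131
Critical values: χ²_{0.995,74} = 46.417, χ²_{0.005,74} = 109.074
Rejection region: χ² < 46.417 or χ² > 109.074
Decision: reject H₀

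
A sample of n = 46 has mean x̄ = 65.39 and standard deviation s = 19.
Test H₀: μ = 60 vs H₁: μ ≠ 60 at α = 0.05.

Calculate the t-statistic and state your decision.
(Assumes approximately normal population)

df = n - 1 = 45
SE = s/√n = 19/√46 = 2.8014
t = (x̄ - μ₀)/SE = (65.39 - 60)/2.8014 = 1.9240
Critical value: t_{0.025,45} = ±2.014
p-value ≈ 0.0607
Decision: fail to reject H₀

Answer: t = 1.9240, fail to reject H₀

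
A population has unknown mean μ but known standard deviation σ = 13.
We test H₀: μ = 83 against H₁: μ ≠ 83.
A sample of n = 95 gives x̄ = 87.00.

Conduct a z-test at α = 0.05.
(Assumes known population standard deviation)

Answer: z = 2.9990, reject H₀

Derivation:
Standard error: SE = σ/√n = 13/√95 = 1.3338
z-statistic: z = (x̄ - μ₀)/SE = (87.00 - 83)/1.3338 = 2.9990
Critical value: ±1.960
p-value = 0.0027
Decision: reject H₀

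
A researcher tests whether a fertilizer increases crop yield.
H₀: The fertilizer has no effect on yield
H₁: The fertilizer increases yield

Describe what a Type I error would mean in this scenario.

A Type I error (probability α) occurs when we reject a true H₀.
A Type II error (probability β) occurs when we fail to reject a false H₀.

Answer: Concluding the fertilizer works when it doesn't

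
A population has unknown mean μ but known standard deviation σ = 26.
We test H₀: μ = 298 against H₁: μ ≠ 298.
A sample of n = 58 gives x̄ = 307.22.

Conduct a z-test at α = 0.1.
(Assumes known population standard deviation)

Standard error: SE = σ/√n = 26/√58 = 3.4140
z-statistic: z = (x̄ - μ₀)/SE = (307.22 - 298)/3.4140 = 2.7006
Critical value: ±1.645
p-value = 0.0069
Decision: reject H₀

Answer: z = 2.7006, reject H₀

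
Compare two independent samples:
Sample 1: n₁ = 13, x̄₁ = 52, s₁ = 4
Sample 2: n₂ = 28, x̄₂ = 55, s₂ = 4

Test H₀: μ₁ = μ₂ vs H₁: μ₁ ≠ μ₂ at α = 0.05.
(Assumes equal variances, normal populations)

Answer: t = -2.2346, reject H₀

Derivation:
Pooled variance: s²_p = [12×4² + 27×4²]/(39) = 16.0000
s_p = 4.0000
SE = s_p×√(1/n₁ + 1/n₂) = 4.0000×√(1/13 + 1/28) = 1.3425
t = (x̄₁ - x̄₂)/SE = (52 - 55)/1.3425 = -2.2346
df = 39, t-critical = ±2.023
Decision: reject H₀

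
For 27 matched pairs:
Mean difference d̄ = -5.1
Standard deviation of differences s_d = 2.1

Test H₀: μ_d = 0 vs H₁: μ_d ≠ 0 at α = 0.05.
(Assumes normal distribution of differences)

df = n - 1 = 26
SE = s_d/√n = 2.1/√27 = 0.4041
t = d̄/SE = -5.1/0.4041 = -12.6206
Critical value: t_{0.025,26} = ±2.056
p-value < 0.0001
Decision: reject H₀

Answer: t = -12.6206, reject H₀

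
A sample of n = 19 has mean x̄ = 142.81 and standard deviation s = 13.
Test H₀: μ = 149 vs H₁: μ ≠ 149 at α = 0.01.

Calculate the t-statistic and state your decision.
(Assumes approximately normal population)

Answer: t = -2.0755, fail to reject H₀

Derivation:
df = n - 1 = 18
SE = s/√n = 13/√19 = 2.9824
t = (x̄ - μ₀)/SE = (142.81 - 149)/2.9824 = -2.0755
Critical value: t_{0.005,18} = ±2.878
p-value ≈ 0.0525
Decision: fail to reject H₀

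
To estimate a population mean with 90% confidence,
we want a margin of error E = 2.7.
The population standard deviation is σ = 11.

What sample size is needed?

z_0.05 = 1.645
n = (z×σ/E)² = (1.645×11/2.7)²
n = 44.9148
Round up: n = 45

Answer: n = 45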